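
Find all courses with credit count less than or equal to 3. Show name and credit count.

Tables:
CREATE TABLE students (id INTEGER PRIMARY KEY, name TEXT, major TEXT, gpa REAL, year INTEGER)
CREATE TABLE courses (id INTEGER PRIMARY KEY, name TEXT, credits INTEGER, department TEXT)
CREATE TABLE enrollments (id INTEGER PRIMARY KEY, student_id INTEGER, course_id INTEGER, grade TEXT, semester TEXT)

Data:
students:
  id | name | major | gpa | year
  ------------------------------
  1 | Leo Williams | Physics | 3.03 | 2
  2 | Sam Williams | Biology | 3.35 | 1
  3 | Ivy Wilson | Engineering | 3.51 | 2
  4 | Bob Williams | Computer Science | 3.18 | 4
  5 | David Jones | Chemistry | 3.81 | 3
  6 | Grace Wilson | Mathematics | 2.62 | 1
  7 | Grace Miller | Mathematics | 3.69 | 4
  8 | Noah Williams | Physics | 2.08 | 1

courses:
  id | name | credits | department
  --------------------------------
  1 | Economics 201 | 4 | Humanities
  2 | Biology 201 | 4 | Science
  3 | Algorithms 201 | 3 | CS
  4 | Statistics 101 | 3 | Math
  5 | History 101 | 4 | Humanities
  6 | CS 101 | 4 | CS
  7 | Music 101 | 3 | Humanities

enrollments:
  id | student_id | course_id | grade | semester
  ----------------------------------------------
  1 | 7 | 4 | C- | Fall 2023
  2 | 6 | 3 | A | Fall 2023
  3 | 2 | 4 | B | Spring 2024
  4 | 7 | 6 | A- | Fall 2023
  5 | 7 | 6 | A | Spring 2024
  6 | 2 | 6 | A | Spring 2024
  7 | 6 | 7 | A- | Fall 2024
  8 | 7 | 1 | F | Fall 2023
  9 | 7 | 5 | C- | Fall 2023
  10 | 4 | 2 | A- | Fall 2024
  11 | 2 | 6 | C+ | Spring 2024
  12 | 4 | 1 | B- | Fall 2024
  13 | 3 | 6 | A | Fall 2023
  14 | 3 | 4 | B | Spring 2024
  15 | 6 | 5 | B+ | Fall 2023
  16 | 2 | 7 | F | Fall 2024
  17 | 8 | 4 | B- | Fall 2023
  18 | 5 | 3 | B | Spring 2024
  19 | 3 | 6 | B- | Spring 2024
SELECT name, credits FROM courses WHERE credits <= 3

Execution result:
name | credits
Algorithms 201 | 3
Statistics 101 | 3
Music 101 | 3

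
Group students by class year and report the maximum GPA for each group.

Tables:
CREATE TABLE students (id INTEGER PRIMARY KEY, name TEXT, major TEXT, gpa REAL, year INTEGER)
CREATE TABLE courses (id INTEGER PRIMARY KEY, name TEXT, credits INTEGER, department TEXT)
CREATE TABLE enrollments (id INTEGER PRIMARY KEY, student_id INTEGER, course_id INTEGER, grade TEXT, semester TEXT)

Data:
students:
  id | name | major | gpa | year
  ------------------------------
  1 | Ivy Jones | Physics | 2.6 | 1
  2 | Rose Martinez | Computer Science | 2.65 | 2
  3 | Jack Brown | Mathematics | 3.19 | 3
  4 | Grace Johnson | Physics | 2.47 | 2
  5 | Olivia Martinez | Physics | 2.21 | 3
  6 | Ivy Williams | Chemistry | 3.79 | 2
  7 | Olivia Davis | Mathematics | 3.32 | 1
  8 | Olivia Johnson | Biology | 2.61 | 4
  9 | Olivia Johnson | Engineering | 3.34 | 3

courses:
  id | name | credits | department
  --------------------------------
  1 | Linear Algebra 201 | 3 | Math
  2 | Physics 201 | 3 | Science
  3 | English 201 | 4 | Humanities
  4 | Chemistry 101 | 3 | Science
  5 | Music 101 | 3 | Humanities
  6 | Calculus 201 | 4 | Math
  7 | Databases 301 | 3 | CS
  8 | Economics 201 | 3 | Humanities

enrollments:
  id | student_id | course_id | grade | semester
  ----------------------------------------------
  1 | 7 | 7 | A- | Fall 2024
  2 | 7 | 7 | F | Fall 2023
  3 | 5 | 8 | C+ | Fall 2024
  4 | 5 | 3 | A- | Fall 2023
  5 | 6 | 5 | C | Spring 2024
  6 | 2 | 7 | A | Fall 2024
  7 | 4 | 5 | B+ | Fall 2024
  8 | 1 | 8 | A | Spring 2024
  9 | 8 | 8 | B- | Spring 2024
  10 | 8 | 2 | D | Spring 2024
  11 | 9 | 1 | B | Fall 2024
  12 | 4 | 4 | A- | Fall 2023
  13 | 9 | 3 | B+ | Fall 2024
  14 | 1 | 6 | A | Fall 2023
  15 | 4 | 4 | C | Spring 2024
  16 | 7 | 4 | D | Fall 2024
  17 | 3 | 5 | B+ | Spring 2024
SELECT year, MAX(gpa) AS max_gpa FROM students GROUP BY year

Execution result:
year | max_gpa
1 | 3.32
2 | 3.79
3 | 3.34
4 | 2.61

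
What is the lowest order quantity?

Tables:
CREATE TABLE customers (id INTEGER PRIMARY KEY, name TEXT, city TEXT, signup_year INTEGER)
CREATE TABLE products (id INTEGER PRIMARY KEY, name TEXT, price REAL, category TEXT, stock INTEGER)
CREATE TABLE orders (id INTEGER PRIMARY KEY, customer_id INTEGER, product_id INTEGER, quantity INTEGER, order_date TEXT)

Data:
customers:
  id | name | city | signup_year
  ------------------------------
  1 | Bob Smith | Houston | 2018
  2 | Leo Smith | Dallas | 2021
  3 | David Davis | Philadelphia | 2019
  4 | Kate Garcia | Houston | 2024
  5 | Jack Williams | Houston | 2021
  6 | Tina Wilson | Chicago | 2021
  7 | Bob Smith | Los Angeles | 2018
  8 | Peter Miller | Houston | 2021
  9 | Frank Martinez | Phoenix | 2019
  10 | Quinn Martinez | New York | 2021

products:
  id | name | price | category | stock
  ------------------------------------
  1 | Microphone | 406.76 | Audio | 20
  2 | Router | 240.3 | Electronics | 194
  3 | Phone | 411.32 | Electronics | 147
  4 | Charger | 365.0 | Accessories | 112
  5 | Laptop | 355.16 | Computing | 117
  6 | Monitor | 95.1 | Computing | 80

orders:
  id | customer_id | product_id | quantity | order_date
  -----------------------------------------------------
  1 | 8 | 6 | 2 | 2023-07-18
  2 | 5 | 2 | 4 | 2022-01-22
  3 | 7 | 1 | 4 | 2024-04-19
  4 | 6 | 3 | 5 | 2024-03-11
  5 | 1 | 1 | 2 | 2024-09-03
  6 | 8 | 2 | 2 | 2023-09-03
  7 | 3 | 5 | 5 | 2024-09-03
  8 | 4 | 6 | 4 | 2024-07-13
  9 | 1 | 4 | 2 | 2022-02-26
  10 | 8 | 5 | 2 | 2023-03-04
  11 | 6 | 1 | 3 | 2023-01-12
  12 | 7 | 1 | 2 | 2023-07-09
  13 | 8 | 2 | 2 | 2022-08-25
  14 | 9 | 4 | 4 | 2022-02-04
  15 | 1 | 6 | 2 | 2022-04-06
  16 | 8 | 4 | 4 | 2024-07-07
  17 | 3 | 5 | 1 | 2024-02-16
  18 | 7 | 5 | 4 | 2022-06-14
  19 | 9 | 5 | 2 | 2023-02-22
SELECT MIN(quantity) FROM orders

Execution result:
1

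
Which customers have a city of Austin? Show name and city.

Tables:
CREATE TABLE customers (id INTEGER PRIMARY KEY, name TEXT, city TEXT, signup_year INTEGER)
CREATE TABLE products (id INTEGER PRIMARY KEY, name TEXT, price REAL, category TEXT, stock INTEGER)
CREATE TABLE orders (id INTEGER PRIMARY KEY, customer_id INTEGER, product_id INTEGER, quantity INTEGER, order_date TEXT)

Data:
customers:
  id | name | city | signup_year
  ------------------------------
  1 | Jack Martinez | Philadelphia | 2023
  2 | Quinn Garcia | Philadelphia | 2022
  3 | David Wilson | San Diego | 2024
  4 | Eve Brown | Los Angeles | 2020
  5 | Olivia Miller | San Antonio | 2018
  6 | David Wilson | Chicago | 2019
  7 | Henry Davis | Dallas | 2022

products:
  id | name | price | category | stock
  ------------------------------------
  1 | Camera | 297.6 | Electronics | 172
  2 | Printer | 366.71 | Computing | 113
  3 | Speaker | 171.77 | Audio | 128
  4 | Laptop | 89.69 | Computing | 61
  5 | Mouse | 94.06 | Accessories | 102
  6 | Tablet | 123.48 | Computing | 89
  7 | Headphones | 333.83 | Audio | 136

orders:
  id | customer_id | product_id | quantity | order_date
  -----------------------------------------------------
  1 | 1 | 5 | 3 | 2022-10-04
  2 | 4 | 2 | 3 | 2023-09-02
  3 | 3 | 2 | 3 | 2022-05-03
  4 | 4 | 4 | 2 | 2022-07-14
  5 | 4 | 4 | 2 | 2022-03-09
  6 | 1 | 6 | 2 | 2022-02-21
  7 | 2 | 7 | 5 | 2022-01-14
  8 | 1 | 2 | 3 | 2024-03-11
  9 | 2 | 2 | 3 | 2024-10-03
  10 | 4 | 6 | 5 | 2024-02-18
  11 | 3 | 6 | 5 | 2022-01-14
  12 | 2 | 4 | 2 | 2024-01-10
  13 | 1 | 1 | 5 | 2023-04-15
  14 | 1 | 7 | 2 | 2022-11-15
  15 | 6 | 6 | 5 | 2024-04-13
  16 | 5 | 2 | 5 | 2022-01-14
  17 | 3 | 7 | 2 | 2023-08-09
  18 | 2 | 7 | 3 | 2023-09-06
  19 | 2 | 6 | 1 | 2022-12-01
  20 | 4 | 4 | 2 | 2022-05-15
SELECT name, city FROM customers WHERE city = 'Austin'

Execution result:
(no rows)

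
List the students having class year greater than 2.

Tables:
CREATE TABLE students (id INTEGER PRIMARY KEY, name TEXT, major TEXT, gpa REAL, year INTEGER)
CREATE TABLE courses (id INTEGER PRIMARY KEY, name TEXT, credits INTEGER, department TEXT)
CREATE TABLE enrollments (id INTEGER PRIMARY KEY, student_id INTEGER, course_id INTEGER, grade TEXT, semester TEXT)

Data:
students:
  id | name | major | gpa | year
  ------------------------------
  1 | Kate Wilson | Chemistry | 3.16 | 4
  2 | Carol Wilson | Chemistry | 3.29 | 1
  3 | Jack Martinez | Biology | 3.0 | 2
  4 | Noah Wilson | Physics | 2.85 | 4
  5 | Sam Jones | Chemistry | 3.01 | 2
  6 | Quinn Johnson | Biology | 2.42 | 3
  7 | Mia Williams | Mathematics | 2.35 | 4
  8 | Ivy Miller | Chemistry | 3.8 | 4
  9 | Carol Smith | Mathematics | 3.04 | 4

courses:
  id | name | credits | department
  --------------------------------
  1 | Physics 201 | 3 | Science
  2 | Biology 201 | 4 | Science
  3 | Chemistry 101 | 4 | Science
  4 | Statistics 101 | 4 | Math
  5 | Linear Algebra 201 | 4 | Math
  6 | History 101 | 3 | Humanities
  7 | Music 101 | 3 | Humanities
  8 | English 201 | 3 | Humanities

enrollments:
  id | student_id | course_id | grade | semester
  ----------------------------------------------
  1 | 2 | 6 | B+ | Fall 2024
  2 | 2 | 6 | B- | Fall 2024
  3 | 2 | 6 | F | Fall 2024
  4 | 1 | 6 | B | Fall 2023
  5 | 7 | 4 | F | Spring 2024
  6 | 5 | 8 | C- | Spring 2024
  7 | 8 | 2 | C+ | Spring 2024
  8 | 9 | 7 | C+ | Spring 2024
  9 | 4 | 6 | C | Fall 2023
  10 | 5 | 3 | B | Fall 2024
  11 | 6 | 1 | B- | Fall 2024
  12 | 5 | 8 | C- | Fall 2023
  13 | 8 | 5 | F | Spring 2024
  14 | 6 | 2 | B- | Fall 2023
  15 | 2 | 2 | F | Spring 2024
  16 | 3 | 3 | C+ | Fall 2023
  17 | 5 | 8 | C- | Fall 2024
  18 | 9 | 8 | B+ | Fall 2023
SELECT name, year FROM students WHERE year > 2

Execution result:
name | year
Kate Wilson | 4
Noah Wilson | 4
Quinn Johnson | 3
Mia Williams | 4
Ivy Miller | 4
Carol Smith | 4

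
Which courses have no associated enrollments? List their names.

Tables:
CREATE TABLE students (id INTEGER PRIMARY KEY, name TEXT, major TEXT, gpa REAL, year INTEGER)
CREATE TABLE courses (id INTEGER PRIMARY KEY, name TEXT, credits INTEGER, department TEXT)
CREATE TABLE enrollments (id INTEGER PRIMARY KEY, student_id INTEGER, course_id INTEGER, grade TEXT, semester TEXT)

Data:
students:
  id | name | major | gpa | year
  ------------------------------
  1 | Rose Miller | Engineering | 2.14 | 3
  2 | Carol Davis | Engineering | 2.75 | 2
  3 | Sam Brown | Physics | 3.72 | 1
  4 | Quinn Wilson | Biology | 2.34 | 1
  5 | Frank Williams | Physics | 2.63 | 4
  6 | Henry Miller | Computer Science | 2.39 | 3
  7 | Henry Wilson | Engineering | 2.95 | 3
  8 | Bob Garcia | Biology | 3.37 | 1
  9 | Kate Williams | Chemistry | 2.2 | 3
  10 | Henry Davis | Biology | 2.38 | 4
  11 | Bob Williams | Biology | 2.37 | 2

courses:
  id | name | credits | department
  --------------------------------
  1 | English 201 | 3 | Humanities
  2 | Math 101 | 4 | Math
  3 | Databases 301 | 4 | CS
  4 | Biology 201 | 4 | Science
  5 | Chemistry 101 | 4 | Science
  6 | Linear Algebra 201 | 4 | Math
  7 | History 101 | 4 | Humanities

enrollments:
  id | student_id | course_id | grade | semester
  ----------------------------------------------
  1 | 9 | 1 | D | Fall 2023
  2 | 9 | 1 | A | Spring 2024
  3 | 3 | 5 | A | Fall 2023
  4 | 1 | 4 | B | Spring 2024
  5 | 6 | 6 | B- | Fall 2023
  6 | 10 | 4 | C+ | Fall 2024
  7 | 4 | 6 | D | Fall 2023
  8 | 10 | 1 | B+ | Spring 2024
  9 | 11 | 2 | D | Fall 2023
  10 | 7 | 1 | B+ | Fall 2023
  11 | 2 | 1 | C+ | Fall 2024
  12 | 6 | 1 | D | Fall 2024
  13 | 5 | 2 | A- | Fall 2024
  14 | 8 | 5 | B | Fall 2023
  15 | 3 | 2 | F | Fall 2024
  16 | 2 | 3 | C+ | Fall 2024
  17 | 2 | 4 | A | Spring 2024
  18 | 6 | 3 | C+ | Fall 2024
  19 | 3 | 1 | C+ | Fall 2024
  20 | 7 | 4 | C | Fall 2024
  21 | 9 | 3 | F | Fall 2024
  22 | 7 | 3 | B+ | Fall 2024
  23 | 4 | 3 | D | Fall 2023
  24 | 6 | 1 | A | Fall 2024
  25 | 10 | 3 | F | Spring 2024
SELECT p.name FROM courses p LEFT JOIN enrollments c ON c.course_id = p.id WHERE c.id IS NULL

Execution result:
History 101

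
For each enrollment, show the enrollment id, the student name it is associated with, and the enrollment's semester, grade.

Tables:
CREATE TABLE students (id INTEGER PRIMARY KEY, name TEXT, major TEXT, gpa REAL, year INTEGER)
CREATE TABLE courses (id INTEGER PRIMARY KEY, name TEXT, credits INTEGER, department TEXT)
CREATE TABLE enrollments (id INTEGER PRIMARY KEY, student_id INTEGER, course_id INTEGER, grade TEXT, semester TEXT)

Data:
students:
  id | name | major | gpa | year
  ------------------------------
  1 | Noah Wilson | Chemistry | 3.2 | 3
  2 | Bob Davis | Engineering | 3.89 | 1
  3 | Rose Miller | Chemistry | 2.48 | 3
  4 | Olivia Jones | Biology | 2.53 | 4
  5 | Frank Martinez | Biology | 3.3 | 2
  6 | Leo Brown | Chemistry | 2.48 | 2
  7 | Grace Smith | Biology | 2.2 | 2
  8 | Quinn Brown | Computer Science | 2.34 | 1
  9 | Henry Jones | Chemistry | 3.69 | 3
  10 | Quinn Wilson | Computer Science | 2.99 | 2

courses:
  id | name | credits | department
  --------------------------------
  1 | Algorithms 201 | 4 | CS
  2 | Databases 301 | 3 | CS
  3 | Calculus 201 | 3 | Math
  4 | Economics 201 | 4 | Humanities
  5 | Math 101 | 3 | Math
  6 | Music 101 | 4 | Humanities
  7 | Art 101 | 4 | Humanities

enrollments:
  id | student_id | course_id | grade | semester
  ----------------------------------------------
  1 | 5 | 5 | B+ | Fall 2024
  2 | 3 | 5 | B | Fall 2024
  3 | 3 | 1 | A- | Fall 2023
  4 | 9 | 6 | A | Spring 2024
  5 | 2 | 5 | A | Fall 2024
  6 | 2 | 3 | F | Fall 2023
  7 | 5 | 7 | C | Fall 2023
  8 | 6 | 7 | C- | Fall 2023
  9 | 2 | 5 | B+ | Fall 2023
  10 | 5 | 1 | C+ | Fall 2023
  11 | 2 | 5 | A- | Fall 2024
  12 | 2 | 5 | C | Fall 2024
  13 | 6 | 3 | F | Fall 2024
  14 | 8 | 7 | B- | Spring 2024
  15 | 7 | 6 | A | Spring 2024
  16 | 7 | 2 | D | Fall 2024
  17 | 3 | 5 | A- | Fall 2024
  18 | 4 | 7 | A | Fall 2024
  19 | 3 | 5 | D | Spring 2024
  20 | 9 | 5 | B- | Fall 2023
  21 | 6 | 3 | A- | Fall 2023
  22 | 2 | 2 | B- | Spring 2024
SELECT c.id, p.name AS student, c.semester, c.grade FROM enrollments c JOIN students p ON c.student_id = p.id

Execution result:
id | student | semester | grade
1 | Frank Martinez | Fall 2024 | B+
2 | Rose Miller | Fall 2024 | B
3 | Rose Miller | Fall 2023 | A-
4 | Henry Jones | Spring 2024 | A
5 | Bob Davis | Fall 2024 | A
6 | Bob Davis | Fall 2023 | F
7 | Frank Martinez | Fall 2023 | C
8 | Leo Brown | Fall 2023 | C-
9 | Bob Davis | Fall 2023 | B+
10 | Frank Martinez | Fall 2023 | C+
11 | Bob Davis | Fall 2024 | A-
12 | Bob Davis | Fall 2024 | C
13 | Leo Brown | Fall 2024 | F
14 | Quinn Brown | Spring 2024 | B-
15 | Grace Smith | Spring 2024 | A
16 | Grace Smith | Fall 2024 | D
17 | Rose Miller | Fall 2024 | A-
18 | Olivia Jones | Fall 2024 | A
19 | Rose Miller | Spring 2024 | D
20 | Henry Jones | Fall 2023 | B-
21 | Leo Brown | Fall 2023 | A-
22 | Bob Davis | Spring 2024 | B-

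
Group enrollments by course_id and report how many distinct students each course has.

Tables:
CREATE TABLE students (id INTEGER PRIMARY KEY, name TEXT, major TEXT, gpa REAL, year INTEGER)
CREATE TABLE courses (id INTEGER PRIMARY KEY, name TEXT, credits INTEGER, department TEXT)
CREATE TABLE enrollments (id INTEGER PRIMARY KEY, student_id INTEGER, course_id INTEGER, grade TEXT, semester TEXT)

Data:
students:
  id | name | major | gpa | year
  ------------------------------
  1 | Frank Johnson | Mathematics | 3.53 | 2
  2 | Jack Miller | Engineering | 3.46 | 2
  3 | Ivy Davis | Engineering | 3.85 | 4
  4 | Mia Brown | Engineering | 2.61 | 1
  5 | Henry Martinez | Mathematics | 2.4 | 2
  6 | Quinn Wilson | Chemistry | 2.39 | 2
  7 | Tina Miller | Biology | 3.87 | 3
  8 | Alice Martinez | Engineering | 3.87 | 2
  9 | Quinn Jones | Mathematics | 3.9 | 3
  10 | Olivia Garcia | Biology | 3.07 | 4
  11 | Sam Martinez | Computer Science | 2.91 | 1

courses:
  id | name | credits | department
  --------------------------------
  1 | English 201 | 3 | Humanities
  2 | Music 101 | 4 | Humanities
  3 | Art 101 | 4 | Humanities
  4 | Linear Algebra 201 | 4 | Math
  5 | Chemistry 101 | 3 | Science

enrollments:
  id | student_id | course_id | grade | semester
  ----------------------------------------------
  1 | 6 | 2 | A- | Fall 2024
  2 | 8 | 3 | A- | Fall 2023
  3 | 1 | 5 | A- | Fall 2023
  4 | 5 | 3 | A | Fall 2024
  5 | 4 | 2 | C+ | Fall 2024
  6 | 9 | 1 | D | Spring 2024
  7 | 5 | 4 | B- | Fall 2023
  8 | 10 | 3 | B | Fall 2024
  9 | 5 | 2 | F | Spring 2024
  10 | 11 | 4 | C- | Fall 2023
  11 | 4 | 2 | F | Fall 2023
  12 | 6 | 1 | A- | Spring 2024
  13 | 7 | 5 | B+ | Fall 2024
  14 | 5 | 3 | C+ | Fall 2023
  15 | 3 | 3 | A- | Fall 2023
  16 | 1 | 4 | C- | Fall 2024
SELECT course_id, COUNT(DISTINCT student_id) AS distinct_student_count FROM enrollments GROUP BY course_id

Execution result:
course_id | distinct_student_count
1 | 2
2 | 3
3 | 4
4 | 3
5 | 2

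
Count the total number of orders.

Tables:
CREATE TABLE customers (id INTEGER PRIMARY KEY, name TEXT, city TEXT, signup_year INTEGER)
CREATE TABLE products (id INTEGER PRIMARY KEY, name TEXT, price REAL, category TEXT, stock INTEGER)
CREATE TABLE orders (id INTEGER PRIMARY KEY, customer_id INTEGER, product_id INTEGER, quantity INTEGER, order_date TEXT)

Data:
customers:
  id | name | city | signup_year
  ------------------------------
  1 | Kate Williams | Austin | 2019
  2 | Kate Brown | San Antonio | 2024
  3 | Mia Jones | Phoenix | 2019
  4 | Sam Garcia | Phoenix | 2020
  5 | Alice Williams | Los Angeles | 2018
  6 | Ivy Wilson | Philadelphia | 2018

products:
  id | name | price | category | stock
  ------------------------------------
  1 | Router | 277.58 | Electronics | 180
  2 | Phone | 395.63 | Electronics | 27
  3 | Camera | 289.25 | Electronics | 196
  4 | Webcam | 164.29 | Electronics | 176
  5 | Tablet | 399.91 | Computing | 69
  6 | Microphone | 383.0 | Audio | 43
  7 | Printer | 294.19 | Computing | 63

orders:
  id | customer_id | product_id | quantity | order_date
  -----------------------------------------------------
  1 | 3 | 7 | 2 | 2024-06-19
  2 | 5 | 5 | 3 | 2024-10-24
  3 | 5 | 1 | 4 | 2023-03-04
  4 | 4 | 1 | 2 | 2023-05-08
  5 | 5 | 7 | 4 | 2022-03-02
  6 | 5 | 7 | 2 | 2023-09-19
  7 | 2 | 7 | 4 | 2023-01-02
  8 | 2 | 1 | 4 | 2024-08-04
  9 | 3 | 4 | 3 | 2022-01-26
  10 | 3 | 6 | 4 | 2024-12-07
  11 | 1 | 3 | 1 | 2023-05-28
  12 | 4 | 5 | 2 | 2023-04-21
SELECT COUNT(*) FROM orders

Execution result:
12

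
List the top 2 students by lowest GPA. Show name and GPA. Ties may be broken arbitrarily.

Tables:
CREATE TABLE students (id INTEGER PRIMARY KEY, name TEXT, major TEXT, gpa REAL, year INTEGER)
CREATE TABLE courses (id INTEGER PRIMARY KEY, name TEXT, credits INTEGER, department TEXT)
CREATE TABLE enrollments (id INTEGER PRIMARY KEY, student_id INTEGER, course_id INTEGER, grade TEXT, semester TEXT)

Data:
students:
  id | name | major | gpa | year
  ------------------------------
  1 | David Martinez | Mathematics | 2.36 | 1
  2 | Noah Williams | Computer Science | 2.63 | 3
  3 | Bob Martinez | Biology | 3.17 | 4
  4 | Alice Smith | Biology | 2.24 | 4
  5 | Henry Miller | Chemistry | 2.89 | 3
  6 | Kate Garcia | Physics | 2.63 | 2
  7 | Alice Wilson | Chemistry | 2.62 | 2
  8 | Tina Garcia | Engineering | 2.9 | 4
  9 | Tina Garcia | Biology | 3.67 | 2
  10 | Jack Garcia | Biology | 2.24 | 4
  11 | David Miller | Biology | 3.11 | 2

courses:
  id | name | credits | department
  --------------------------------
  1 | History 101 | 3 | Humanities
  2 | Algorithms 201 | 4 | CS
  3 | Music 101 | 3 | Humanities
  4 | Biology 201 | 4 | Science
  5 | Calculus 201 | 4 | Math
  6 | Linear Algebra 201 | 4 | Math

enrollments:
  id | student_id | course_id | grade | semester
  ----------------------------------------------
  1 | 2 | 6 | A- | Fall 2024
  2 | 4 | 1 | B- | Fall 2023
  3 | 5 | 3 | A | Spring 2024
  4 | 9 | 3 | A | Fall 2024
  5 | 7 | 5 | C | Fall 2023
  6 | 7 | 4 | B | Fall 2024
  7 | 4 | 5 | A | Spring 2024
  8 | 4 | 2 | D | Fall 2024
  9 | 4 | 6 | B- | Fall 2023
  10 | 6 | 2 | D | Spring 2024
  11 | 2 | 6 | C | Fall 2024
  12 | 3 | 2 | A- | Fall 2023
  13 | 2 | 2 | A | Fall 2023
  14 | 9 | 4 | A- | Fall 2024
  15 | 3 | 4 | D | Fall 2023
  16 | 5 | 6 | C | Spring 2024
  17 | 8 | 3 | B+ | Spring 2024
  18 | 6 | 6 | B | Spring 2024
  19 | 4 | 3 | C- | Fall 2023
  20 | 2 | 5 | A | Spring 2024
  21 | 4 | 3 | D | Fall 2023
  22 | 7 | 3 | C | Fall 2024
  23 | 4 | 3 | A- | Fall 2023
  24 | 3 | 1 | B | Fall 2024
SELECT name, gpa FROM students ORDER BY gpa ASC LIMIT 2

Execution result:
name | gpa
Alice Smith | 2.24
Jack Garcia | 2.24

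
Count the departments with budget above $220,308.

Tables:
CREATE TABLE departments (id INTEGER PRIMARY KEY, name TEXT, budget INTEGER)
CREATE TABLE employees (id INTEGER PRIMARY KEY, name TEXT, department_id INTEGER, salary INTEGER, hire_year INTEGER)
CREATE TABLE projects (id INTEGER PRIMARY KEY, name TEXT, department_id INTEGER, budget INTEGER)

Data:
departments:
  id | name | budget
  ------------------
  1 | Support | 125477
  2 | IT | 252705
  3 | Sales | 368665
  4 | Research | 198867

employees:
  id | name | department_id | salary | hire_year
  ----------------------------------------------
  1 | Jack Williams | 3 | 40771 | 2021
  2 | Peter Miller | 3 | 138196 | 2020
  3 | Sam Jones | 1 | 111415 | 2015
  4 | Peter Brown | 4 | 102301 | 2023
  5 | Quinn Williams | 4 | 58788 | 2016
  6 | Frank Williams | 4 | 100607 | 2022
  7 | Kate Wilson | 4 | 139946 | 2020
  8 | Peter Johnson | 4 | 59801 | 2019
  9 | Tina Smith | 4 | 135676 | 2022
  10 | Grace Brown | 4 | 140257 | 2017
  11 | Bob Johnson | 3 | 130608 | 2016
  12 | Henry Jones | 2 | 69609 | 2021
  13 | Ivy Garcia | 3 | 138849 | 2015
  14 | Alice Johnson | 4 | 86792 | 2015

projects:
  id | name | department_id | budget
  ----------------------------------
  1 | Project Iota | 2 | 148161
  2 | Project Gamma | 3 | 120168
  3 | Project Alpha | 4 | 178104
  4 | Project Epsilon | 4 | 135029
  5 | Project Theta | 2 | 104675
SELECT COUNT(*) FROM departments WHERE budget > 220308

Execution result:
2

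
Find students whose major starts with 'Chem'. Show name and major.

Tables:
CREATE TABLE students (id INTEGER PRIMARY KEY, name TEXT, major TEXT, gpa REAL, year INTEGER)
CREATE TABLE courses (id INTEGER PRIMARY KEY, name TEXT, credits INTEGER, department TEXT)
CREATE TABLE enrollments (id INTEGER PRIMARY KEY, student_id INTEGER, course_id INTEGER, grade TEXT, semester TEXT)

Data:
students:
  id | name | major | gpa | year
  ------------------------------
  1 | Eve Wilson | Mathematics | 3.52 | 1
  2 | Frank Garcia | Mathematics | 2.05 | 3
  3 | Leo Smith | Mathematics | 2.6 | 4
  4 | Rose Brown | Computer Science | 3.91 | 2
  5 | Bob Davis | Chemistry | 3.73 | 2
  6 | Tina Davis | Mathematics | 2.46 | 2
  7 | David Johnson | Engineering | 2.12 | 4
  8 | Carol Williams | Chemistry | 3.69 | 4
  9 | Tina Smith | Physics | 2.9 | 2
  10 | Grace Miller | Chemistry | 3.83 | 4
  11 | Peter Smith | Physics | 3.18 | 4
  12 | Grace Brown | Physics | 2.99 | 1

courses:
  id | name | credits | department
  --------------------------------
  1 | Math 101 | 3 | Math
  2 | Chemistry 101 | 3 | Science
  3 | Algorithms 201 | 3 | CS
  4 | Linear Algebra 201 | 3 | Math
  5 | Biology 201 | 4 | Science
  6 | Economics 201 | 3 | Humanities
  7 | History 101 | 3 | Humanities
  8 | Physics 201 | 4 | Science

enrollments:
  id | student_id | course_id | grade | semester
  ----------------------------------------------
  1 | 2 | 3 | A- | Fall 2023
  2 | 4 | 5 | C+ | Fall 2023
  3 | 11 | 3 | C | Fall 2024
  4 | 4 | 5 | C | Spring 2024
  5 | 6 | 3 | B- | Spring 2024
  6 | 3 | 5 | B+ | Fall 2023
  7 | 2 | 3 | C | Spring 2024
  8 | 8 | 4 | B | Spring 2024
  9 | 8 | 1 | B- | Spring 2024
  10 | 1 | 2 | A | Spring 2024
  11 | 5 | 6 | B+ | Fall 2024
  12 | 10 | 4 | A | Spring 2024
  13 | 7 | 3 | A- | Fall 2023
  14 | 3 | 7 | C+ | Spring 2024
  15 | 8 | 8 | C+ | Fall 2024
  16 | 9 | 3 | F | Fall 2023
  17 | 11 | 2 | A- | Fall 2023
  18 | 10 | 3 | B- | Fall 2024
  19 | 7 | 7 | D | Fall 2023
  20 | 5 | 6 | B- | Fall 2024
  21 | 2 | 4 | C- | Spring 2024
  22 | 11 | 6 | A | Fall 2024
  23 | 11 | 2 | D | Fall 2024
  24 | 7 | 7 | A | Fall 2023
SELECT name, major FROM students WHERE major LIKE 'Chem%'

Execution result:
name | major
Bob Davis | Chemistry
Carol Williams | Chemistry
Grace Miller | Chemistry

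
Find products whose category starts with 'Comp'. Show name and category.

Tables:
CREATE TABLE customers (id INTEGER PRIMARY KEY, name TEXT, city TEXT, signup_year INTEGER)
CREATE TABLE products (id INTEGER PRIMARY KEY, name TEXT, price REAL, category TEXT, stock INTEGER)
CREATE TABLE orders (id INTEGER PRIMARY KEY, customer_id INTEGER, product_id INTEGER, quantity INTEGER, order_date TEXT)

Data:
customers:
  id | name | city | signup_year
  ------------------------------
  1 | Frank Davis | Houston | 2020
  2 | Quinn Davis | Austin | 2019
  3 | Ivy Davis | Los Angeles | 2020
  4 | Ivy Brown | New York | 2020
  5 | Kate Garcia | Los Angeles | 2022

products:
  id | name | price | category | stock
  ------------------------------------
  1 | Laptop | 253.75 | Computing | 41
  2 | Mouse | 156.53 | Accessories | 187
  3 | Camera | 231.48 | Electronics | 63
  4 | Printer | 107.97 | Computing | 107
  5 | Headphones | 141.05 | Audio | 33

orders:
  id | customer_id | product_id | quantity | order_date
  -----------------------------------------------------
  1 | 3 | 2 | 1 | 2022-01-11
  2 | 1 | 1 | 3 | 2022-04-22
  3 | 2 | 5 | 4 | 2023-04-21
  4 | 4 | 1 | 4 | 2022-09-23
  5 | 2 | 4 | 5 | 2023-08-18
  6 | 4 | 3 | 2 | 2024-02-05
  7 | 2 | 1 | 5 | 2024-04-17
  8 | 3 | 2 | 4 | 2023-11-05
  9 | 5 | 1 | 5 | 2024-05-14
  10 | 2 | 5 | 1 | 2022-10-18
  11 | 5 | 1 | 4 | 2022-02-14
SELECT name, category FROM products WHERE category LIKE 'Comp%'

Execution result:
name | category
Laptop | Computing
Printer | Computing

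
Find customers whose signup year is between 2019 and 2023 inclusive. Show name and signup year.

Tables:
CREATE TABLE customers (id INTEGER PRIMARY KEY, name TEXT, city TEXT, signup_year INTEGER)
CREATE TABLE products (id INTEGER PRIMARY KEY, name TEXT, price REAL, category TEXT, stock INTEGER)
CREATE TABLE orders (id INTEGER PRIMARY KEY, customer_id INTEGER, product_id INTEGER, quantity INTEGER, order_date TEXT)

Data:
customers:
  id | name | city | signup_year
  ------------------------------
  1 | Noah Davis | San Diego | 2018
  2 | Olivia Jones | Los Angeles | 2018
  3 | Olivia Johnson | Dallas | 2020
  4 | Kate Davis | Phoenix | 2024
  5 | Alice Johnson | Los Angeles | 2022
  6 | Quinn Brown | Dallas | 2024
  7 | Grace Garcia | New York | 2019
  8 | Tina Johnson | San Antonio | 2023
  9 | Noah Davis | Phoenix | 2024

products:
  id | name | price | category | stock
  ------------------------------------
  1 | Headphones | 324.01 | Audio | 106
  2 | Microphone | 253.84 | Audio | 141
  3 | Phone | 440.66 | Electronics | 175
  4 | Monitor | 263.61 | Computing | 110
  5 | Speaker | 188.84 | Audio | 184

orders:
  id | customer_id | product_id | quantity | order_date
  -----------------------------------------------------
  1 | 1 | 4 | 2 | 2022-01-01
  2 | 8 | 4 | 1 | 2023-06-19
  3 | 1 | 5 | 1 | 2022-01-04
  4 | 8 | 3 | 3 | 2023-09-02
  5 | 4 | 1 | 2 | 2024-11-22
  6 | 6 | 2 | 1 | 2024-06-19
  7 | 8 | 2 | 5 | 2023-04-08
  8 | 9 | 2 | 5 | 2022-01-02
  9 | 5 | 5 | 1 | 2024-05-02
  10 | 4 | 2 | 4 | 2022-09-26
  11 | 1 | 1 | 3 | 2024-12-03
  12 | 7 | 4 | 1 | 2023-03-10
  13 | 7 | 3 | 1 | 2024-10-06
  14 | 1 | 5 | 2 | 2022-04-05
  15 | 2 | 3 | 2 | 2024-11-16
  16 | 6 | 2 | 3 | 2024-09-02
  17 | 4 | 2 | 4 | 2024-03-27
SELECT name, signup_year FROM customers WHERE signup_year BETWEEN 2019 AND 2023

Execution result:
name | signup_year
Olivia Johnson | 2020
Alice Johnson | 2022
Grace Garcia | 2019
Tina Johnson | 2023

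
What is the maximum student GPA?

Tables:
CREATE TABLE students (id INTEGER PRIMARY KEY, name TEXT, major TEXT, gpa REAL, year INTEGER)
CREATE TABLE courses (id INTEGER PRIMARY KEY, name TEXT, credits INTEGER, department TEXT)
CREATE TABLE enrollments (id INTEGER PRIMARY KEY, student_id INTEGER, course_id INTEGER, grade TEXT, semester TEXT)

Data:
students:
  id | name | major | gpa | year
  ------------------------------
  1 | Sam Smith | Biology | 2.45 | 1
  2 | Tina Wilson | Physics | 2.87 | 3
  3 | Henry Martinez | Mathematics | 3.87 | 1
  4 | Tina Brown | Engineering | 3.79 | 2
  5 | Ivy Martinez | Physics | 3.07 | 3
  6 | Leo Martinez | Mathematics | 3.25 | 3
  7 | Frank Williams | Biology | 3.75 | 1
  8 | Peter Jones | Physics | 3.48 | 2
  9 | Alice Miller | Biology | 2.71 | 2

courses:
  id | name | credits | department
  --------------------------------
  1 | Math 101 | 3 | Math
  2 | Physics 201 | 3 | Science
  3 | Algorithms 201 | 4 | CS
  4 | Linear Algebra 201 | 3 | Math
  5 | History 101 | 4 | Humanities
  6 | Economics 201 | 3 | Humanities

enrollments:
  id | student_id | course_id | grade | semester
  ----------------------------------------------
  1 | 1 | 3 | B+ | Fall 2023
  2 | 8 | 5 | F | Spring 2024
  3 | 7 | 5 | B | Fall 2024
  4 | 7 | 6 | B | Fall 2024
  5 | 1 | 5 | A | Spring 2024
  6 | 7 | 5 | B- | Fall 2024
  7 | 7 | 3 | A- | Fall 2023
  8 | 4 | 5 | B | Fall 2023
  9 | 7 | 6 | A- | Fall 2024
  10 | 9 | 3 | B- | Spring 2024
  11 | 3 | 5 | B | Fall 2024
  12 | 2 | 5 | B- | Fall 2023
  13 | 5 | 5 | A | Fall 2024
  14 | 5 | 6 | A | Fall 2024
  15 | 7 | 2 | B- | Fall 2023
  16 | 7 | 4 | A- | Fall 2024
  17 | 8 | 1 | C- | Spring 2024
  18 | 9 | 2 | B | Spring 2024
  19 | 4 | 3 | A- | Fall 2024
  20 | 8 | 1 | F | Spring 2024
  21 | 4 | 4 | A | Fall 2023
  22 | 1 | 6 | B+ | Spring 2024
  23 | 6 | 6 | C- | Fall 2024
SELECT MAX(gpa) FROM students

Execution result:
3.87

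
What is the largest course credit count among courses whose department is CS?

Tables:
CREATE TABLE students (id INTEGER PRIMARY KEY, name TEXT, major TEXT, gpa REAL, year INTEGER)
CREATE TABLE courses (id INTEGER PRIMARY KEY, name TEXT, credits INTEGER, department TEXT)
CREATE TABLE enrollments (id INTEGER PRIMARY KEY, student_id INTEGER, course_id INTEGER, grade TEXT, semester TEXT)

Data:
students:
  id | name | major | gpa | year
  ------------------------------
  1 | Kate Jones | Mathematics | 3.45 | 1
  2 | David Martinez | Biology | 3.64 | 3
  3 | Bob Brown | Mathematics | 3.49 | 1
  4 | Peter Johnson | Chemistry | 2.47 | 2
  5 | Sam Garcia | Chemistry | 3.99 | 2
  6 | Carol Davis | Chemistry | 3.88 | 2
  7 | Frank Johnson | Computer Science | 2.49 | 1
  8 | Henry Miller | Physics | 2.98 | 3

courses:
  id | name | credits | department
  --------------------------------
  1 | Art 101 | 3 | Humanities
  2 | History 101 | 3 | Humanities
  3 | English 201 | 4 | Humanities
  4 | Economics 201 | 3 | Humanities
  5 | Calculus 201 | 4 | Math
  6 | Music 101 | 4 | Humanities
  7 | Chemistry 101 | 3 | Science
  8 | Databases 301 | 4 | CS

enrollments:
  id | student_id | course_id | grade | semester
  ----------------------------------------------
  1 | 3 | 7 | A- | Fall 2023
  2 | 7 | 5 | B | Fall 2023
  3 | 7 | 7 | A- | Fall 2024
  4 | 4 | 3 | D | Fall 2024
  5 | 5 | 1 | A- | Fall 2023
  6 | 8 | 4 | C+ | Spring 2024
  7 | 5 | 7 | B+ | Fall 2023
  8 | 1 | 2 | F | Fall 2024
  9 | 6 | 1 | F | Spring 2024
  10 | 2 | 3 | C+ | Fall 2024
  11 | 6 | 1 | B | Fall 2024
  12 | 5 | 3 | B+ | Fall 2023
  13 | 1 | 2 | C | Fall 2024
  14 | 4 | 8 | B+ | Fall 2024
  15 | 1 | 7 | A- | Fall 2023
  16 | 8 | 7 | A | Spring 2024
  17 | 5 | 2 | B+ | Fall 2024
SELECT MAX(credits) FROM courses WHERE department = 'CS'

Execution result:
4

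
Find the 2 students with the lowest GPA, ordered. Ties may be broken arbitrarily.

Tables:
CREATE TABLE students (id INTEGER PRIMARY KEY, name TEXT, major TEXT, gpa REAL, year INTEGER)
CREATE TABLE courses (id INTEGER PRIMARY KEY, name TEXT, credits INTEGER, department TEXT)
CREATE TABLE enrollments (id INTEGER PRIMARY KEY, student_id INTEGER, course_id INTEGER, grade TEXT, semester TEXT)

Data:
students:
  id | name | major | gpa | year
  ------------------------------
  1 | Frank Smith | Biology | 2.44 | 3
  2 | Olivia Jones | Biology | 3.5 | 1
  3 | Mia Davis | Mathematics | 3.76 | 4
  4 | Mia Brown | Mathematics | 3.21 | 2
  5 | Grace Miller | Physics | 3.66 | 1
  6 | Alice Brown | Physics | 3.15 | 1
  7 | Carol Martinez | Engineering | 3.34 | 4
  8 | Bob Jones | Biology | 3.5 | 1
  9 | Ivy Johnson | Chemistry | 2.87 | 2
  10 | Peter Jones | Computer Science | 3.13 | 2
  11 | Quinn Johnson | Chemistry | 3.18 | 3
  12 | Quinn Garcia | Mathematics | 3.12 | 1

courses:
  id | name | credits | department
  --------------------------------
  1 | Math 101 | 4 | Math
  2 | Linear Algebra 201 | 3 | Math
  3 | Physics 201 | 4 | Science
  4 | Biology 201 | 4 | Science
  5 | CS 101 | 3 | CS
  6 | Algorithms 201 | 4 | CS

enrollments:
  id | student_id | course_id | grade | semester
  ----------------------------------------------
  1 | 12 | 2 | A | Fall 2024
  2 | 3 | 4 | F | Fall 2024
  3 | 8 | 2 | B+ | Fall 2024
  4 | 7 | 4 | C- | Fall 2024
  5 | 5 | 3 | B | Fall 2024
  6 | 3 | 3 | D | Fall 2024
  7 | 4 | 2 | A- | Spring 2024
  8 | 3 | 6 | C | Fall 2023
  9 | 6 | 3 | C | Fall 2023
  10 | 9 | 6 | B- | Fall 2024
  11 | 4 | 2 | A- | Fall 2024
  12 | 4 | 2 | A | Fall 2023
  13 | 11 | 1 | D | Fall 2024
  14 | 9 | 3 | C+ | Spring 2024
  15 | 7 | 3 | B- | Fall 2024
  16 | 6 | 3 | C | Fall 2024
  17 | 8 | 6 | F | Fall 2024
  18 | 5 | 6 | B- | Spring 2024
SELECT name, gpa FROM students ORDER BY gpa ASC LIMIT 2

Execution result:
name | gpa
Frank Smith | 2.44
Ivy Johnson | 2.87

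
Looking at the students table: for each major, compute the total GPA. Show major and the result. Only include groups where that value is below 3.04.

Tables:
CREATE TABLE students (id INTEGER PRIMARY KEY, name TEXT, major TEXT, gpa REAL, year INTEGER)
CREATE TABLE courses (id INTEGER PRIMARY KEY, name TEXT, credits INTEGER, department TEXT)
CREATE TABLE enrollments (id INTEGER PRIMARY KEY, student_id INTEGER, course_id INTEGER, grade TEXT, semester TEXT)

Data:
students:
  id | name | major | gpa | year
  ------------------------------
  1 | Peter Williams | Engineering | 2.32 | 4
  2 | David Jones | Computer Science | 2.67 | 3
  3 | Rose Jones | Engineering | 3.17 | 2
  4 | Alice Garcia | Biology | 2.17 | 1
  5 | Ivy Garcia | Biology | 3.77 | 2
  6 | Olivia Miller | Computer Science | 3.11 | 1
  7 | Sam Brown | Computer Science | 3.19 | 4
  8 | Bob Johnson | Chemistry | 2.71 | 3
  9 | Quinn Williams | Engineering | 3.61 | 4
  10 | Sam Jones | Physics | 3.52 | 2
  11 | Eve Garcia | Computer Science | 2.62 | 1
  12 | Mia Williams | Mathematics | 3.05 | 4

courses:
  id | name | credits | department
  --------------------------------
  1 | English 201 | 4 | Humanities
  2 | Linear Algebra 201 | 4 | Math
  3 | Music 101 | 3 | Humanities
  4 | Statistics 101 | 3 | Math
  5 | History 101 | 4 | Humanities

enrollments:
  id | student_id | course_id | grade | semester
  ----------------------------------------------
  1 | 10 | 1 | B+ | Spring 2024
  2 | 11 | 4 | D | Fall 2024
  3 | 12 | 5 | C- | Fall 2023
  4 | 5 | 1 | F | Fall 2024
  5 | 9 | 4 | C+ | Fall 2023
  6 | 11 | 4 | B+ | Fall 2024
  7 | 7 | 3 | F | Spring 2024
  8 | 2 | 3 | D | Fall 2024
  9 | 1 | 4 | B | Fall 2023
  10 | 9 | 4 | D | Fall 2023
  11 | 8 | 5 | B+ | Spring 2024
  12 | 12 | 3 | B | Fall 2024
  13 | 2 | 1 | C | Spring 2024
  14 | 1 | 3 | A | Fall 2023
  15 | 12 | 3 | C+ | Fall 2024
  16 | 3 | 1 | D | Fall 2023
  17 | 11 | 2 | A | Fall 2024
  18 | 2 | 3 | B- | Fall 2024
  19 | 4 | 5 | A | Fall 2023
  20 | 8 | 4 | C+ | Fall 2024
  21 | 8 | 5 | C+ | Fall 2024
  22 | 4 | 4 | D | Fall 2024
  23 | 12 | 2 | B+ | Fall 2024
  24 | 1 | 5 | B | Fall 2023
SELECT major, SUM(gpa) AS sum_gpa FROM students GROUP BY major HAVING SUM(gpa) < 3.04

Execution result:
major | sum_gpa
Chemistry | 2.71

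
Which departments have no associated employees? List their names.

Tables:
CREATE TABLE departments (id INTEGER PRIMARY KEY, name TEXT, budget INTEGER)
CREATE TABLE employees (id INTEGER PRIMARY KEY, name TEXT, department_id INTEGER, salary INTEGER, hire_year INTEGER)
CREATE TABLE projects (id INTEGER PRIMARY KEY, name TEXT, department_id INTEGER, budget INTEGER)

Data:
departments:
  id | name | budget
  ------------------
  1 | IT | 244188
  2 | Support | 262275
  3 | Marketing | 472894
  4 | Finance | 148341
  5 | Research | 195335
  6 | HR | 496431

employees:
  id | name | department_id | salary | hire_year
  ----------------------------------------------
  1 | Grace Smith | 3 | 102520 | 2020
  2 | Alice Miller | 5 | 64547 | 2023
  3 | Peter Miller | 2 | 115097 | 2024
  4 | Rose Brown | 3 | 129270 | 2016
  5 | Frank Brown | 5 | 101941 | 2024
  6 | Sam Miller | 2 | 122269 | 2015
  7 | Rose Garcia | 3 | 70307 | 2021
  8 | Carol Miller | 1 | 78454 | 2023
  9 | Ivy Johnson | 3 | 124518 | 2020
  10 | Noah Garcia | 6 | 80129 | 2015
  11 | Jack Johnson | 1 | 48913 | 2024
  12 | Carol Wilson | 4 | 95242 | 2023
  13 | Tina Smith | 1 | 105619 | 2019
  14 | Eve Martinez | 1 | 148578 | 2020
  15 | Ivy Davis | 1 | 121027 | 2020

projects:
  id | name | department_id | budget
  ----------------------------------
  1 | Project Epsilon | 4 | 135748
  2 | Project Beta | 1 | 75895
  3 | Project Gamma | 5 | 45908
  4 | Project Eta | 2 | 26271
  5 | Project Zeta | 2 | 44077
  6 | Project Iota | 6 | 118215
SELECT p.name FROM departments p LEFT JOIN employees c ON c.department_id = p.id WHERE c.id IS NULL

Execution result:
(no rows)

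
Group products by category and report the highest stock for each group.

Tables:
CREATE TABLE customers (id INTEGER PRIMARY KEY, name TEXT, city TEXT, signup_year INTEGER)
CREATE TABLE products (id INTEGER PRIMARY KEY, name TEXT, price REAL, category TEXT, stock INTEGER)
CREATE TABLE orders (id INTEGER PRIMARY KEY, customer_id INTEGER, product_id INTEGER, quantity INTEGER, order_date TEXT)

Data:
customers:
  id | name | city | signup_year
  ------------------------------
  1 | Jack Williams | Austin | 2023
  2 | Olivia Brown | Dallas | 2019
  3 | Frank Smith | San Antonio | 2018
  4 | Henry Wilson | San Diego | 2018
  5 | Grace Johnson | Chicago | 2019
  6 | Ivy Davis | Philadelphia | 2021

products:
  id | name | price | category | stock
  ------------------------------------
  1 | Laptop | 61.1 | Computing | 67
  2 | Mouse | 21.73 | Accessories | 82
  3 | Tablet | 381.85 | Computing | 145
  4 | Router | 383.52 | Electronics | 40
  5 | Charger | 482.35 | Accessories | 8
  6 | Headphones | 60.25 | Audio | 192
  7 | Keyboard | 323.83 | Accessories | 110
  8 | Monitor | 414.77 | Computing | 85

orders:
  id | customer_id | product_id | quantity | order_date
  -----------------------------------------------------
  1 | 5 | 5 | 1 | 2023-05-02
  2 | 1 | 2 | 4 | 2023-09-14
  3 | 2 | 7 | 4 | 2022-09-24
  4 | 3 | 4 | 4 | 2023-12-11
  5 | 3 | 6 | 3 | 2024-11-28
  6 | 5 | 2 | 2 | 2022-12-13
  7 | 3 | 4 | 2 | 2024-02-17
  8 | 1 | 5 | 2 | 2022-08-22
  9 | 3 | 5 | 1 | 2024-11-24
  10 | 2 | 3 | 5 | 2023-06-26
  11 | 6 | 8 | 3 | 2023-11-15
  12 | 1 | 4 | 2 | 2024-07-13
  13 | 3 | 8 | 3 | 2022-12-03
SELECT category, MAX(stock) AS max_stock FROM products GROUP BY category

Execution result:
category | max_stock
Accessories | 110
Audio | 192
Computing | 145
Electronics | 40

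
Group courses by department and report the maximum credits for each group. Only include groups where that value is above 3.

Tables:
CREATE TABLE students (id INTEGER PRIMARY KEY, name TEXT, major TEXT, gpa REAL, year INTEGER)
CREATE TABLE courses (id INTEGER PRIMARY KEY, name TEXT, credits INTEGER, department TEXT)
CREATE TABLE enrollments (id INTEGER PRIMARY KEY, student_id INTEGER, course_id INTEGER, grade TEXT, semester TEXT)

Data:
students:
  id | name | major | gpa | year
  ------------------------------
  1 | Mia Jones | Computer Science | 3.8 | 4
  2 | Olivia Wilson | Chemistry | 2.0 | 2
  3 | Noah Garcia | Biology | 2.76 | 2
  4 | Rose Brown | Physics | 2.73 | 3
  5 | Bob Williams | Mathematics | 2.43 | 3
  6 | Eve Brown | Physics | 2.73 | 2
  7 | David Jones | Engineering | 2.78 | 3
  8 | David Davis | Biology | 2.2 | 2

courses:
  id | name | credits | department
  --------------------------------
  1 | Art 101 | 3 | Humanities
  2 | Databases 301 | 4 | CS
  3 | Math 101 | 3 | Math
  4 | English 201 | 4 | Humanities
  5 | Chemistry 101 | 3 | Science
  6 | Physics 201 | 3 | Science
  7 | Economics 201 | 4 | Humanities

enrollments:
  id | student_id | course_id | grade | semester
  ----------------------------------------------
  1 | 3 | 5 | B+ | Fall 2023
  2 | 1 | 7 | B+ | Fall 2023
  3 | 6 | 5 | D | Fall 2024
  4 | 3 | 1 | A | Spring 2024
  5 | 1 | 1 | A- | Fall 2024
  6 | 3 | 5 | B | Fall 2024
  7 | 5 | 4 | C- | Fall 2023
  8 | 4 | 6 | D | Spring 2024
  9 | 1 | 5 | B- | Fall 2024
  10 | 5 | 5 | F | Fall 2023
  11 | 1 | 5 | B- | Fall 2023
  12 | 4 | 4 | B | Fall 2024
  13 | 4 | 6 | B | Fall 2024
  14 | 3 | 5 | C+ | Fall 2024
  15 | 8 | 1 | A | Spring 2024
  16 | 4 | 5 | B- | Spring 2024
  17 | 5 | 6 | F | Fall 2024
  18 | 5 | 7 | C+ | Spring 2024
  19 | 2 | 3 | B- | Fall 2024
SELECT department, MAX(credits) AS max_credits FROM courses GROUP BY department HAVING MAX(credits) > 3

Execution result:
department | max_credits
CS | 4
Humanities | 4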